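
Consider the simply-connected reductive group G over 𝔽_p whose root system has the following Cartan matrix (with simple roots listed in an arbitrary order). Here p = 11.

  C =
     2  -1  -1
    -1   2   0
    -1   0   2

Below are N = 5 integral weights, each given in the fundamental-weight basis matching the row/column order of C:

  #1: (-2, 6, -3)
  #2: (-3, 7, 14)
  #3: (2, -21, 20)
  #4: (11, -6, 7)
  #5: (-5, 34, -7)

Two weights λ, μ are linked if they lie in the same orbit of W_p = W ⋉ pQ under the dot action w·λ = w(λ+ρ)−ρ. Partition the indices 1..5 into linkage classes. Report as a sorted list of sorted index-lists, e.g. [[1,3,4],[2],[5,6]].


C ↔ A_3 under row/col permutation; |W(A_3)| = 24.

λ_j+ρ reflected into Ā_11 (⟨·,θ^∨⟩≤11); 3-tuples as given:

  1: (2, 4, 1)
  2: (2, 2, 1)
  3: (2, 2, 1)
  4: (2, 4, 1)
  5: (2, 2, 1)

Linkage partition of the 5 weights (2 classes, p=11):

[[1, 4], [2, 3, 5]]


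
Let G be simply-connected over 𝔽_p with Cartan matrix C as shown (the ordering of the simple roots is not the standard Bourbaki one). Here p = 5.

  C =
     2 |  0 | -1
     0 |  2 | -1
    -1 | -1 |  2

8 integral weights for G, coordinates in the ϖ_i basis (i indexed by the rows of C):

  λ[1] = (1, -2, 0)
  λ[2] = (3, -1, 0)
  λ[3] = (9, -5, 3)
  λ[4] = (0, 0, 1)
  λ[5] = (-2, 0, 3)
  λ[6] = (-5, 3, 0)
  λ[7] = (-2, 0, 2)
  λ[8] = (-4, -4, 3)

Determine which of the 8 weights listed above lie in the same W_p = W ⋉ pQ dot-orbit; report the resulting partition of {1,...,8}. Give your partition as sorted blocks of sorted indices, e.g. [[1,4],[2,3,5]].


Cartan matrix: type A_3 (|W|=24); un-permuting the 3 rows.

Alcove-folded reps (p=5, 8 weights, presented ϖ-order):

    λ_1 → (2, 1, 0)
    λ_2 → (4, 0, 1)
    λ_3 → (4, 0, 1)
    λ_4 → (1, 1, 2)
    λ_5 → (1, 1, 3)
    λ_6 → (1, 1, 3)
    λ_7 → (1, 1, 2)
    λ_8 → (1, 1, 2)

4 distinct reps among the 8 weights ⇒ 4 W_5-linkage classes:

[[1], [2, 3], [4, 7, 8], [5, 6]]


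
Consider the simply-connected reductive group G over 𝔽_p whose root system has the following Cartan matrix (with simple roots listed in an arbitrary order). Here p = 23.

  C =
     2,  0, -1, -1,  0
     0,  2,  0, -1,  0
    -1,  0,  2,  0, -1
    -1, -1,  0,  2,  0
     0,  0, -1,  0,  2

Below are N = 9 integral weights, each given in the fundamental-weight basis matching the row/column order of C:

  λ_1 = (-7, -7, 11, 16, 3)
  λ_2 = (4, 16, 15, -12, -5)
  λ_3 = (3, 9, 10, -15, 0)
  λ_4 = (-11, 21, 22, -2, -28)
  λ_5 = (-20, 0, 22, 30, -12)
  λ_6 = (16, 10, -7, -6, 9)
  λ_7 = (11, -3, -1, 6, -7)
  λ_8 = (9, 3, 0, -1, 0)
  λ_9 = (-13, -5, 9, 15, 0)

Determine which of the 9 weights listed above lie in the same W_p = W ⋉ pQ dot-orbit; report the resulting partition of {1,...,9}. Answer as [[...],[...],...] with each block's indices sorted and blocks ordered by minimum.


C ↔ A_5 under row/col permutation; |W(A_5)| = 720.

λ_j+ρ reflected into Ā_23 (⟨·,θ^∨⟩≤23); 5-tuples as given:

  1: (6, 2, 6, 5, 0) · 2: (6, 2, 6, 5, 0) · 3: (10, 4, 1, 0, 1) · 4: (10, 4, 1, 0, 1) · 5: (10, 4, 1, 0, 1) · 6: (6, 2, 6, 5, 0) · 7: (6, 2, 6, 5, 0) · 8: (10, 4, 1, 0, 1) · 9: (10, 4, 1, 0, 1)

These 9 weights hit 2 W_23-dot-orbits; sizes (4, 5):

[[1, 2, 6, 7], [3, 4, 5, 8, 9]]


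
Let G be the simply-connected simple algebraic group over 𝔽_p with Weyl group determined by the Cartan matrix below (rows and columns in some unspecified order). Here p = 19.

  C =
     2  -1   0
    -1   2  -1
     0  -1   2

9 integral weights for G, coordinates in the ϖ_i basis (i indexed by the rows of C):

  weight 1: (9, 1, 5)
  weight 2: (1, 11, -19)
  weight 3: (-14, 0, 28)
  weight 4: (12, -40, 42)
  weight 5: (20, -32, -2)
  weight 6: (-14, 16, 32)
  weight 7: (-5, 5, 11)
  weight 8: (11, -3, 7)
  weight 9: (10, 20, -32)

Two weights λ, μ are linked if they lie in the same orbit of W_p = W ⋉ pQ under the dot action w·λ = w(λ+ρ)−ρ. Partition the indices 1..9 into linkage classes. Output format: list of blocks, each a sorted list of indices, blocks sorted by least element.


C ↔ A_3 under row/col permutation; |W(A_3)| = 24.

Each λ_j+ρ reduced to Ā_19; 3-tuples below use C's row order:

  [1] (10, 2, 6)
  [2] (4, 2, 12)
  [3] (10, 2, 6)
  [4] (4, 2, 12)
  [5] (10, 2, 6)
  [6] (4, 2, 12)
  [7] (4, 2, 12)
  [8] (10, 2, 6)
  [9] (10, 2, 6)

The 9 indices split into 2 linkage classes (same alcove rep ⇔ same W_19-dot-orbit):

[[1, 3, 5, 8, 9], [2, 4, 6, 7]]


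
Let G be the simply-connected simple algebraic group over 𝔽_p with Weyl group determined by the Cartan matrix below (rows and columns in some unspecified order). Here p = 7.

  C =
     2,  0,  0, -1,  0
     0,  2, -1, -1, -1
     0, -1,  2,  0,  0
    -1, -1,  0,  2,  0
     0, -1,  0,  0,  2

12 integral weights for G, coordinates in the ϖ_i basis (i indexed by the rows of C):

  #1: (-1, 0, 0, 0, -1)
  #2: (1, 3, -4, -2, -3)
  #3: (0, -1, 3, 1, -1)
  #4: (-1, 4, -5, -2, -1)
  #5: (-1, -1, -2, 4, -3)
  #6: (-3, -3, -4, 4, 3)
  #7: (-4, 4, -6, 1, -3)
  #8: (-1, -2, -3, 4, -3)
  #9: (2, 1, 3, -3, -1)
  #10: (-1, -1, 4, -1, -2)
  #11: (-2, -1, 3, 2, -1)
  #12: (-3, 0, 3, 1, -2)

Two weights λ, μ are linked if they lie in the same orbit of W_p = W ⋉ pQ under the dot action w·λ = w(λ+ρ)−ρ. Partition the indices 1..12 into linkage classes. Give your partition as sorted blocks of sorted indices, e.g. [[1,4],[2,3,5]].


Cartan matrix: type D_5 (|W|=1920); un-permuting the 5 rows.

Alcove-folded reps (p=7, 12 weights, presented ϖ-order):

    λ_1 → (0, 1, 1, 1, 0)
    λ_2 → (0, 1, 1, 1, 0)
    λ_3 → (1, 0, 4, 0, 0)
    λ_4 → (1, 0, 4, 0, 0)
    λ_5 → (0, 0, 2, 2, 1)
    λ_6 → (0, 0, 2, 2, 1)
    λ_7 → (0, 0, 2, 2, 1)
    λ_8 → (1, 0, 2, 0, 2)
    λ_9 → (1, 0, 4, 0, 0)
    λ_10 → (1, 0, 4, 0, 0)
    λ_11 → (1, 0, 4, 0, 0)
    λ_12 → (2, 0, 4, 0, 1)

The 12 indices split into 5 linkage classes (same alcove rep ⇔ same W_7-dot-orbit):

[[1, 2], [3, 4, 9, 10, 11], [5, 6, 7], [8], [12]]


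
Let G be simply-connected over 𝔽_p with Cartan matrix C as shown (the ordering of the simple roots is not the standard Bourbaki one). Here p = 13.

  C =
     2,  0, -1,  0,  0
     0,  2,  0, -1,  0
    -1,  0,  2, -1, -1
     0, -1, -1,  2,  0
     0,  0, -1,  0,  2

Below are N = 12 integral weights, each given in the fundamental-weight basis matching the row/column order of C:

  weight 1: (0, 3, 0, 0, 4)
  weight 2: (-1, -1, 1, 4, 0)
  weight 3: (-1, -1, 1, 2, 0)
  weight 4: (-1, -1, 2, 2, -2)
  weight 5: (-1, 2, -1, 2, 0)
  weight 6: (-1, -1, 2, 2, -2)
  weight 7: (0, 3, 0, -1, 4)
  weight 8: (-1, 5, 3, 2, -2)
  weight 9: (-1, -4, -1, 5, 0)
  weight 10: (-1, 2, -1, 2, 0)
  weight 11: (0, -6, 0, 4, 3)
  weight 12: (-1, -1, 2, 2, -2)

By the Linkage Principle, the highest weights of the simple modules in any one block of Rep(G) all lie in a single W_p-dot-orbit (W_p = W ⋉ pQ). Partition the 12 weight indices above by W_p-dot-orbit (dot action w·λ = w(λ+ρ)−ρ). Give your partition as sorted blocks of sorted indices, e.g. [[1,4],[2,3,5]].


D_5 Cartan matrix, 5 simple roots permuted; ρ=(1,1,1,1,1).

Folding the 12 weights λ_j+ρ into Ā_13 (reps in the given 5-coord order):

  1: (1, 4, 1, 0, 5);  2: (0, 0, 2, 3, 1);  3: (0, 0, 2, 3, 1);  4: (0, 0, 2, 3, 1);  5: (0, 3, 0, 3, 1);  6: (0, 0, 2, 3, 1);  7: (1, 4, 1, 0, 5);  8: (0, 3, 0, 3, 1);  9: (0, 3, 0, 3, 1);  10: (0, 3, 0, 3, 1);  11: (1, 5, 1, 0, 4);  12: (0, 0, 2, 3, 1)

The 12 indices split into 4 linkage classes (same alcove rep ⇔ same W_13-dot-orbit):

[[1, 7], [2, 3, 4, 6, 12], [5, 8, 9, 10], [11]]


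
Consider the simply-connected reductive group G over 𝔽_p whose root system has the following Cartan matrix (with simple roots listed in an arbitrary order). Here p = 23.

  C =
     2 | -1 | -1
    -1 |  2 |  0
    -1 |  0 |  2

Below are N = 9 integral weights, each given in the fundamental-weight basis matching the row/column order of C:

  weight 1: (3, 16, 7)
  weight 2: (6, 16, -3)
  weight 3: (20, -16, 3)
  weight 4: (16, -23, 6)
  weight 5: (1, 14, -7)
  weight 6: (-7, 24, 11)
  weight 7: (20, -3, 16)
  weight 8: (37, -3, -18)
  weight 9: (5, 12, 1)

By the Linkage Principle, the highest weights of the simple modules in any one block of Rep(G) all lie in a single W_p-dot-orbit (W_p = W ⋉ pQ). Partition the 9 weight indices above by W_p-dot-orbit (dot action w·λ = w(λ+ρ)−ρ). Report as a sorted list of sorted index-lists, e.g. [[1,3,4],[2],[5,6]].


Dynkin diagram of C (from the 4 off-diagonal −1 entries): A_3.

Each λ_j+ρ reduced to Ā_23; 3-tuples below use C's row order:

    1: (4, 11, 2)
    2: (5, 16, 1)
    3: (6, 13, 2)
    4: (5, 16, 1)
    5: (4, 11, 2)
    6: (4, 11, 2)
    7: (6, 13, 2)
    8: (6, 13, 2)
    9: (6, 13, 2)

Partition of {1..9} into 3 W_23-dot-orbits:

[[1, 5, 6], [2, 4], [3, 7, 8, 9]]


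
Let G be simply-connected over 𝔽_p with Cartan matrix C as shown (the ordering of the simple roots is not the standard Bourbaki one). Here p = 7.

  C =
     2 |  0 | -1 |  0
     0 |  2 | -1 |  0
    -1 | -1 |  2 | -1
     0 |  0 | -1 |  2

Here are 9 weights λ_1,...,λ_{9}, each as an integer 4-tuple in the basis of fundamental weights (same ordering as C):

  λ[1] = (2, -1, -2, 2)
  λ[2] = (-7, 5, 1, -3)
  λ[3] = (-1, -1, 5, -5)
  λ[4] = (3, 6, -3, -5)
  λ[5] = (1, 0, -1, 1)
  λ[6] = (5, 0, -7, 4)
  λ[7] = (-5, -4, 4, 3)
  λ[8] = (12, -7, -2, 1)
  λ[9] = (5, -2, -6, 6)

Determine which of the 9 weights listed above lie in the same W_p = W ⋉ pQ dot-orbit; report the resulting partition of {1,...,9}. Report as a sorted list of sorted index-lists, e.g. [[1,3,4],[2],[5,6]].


C ↔ D_4 under row/col permutation; |W(D_4)| = 192.

Each λ_j+ρ reduced to Ā_7; 4-tuples below use C's row order:

  1: (2, 1, 0, 2);  2: (0, 0, 1, 4);  3: (0, 0, 1, 4);  4: (2, 1, 0, 2);  5: (2, 1, 0, 2);  6: (0, 5, 0, 1);  7: (2, 1, 0, 2);  8: (0, 5, 0, 1);  9: (0, 5, 0, 1)

Partition of {1..9} into 3 W_7-dot-orbits:

[[1, 4, 5, 7], [2, 3], [6, 8, 9]]


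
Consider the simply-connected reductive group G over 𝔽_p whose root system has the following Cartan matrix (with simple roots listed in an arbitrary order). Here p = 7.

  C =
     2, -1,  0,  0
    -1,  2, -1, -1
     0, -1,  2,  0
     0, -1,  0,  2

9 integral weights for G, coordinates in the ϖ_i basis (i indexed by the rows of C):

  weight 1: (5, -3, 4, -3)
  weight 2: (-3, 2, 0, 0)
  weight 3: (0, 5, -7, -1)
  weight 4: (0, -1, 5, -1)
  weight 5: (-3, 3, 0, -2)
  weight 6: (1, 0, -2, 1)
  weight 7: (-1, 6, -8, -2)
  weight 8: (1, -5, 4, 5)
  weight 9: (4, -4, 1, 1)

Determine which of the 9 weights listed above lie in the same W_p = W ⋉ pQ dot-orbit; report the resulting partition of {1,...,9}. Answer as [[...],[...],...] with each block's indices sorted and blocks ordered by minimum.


Root system D_4: the 4×4 matrix C matches after relabeling.

λ_j+ρ reflected into Ā_7 (⟨·,θ^∨⟩≤7); 4-tuples as given:

    λ_1+ρ ↦ (2, 0, 1, 2)
    λ_2+ρ ↦ (2, 1, 1, 1)
    λ_3+ρ ↦ (1, 0, 6, 0)
    λ_4+ρ ↦ (1, 0, 6, 0)
    λ_5+ρ ↦ (2, 1, 1, 1)
    λ_6+ρ ↦ (2, 0, 1, 2)
    λ_7+ρ ↦ (1, 0, 6, 0)
    λ_8+ρ ↦ (2, 0, 1, 2)
    λ_9+ρ ↦ (2, 1, 1, 1)

The 9 indices split into 3 linkage classes (same alcove rep ⇔ same W_7-dot-orbit):

[[1, 6, 8], [2, 5, 9], [3, 4, 7]]


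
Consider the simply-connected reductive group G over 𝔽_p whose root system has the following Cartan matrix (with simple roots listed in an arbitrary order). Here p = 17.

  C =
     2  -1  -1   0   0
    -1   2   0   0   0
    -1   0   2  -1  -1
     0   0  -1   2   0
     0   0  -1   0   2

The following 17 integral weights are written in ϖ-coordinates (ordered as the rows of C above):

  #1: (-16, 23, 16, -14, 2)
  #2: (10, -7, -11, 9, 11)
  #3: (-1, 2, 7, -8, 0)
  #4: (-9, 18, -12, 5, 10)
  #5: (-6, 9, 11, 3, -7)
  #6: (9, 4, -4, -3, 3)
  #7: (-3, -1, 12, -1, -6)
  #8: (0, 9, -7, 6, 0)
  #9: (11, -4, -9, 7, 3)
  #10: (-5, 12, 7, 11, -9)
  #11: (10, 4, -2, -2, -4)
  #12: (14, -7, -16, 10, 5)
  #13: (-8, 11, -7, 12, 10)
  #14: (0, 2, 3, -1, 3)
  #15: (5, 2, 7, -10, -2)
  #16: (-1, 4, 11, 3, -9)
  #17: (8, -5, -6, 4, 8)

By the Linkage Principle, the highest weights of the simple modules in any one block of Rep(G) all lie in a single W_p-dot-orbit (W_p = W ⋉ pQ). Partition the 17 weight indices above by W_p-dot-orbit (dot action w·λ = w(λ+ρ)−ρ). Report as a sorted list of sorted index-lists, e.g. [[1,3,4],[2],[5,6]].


D_5 Cartan matrix, 5 simple roots permuted; ρ=(1,1,1,1,1).

W_17-reps of the 17 weights in Ā_17 (same 5-coord order as C):

    1: (0, 3, 1, 7, 1)
    2: (1, 0, 4, 0, 2)
    3: (0, 3, 1, 7, 1)
    4: (2, 0, 4, 0, 5)
    5: (1, 0, 4, 0, 2)
    6: (1, 5, 1, 3, 1)
    7: (2, 0, 4, 0, 5)
    8: (1, 5, 1, 3, 1)
    9: (1, 3, 4, 0, 4)
    10: (1, 3, 4, 0, 4)
    11: (1, 5, 1, 3, 1)
    12: (2, 0, 4, 0, 5)
    13: (1, 0, 4, 0, 2)
    14: (1, 3, 4, 0, 4)
    15: (0, 3, 1, 7, 1)
    16: (1, 3, 4, 0, 4)
    17: (1, 3, 4, 0, 4)

Partition of {1..17} into 5 W_17-dot-orbits:

[[1, 3, 15], [2, 5, 13], [4, 7, 12], [6, 8, 11], [9, 10, 14, 16, 17]]


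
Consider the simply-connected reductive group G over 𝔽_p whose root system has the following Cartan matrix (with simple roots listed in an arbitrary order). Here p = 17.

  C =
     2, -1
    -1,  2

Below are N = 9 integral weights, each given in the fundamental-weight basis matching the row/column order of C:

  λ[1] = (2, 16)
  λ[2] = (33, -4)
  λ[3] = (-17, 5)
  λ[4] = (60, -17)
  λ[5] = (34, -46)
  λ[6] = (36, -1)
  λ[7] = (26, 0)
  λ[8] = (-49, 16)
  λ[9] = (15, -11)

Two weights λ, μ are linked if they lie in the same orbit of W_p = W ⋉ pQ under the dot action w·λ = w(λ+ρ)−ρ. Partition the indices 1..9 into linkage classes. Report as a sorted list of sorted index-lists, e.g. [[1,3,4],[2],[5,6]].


C ↔ A_2 under row/col permutation; |W(A_2)| = 6.

Alcove-folded reps (p=17, 9 weights, presented ϖ-order):

  λ_1 → (0, 14) · λ_2 → (0, 14) · λ_3 → (6, 10) · λ_4 → (6, 10) · λ_5 → (6, 10) · λ_6 → (0, 14) · λ_7 → (6, 10) · λ_8 → (0, 14) · λ_9 → (6, 10)

Linkage partition of the 9 weights (2 classes, p=17):

[[1, 2, 6, 8], [3, 4, 5, 7, 9]]


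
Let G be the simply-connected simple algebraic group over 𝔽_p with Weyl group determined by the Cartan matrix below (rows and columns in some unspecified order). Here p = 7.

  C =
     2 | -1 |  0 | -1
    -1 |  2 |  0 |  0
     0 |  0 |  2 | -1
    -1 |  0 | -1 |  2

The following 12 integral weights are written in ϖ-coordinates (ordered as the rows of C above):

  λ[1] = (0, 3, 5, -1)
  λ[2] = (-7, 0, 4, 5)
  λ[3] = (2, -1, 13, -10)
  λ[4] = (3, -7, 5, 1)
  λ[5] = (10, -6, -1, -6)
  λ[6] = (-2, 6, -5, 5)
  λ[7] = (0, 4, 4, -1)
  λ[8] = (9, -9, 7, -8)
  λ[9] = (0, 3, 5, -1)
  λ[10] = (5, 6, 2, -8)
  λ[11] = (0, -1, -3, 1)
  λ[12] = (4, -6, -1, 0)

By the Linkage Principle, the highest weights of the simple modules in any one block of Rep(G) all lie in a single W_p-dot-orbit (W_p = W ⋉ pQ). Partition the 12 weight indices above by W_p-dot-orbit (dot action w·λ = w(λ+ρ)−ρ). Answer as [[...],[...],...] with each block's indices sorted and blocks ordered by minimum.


Dynkin diagram of C (from the 6 off-diagonal −1 entries): A_4.

Each λ_j+ρ reduced to Ā_7; 4-tuples below use C's row order:

  λ_1+ρ ↦ (1, 0, 2, 0);  λ_2+ρ ↦ (1, 1, 1, 0);  λ_3+ρ ↦ (1, 0, 2, 0);  λ_4+ρ ↦ (1, 1, 1, 0);  λ_5+ρ ↦ (1, 1, 1, 0);  λ_6+ρ ↦ (1, 1, 1, 0);  λ_7+ρ ↦ (1, 1, 1, 0);  λ_8+ρ ↦ (3, 1, 2, 1);  λ_9+ρ ↦ (1, 0, 2, 0);  λ_10+ρ ↦ (1, 0, 2, 0);  λ_11+ρ ↦ (1, 0, 2, 0);  λ_12+ρ ↦ (0, 5, 0, 1)

Partition of {1..12} into 4 W_7-dot-orbits:

[[1, 3, 9, 10, 11], [2, 4, 5, 6, 7], [8], [12]]


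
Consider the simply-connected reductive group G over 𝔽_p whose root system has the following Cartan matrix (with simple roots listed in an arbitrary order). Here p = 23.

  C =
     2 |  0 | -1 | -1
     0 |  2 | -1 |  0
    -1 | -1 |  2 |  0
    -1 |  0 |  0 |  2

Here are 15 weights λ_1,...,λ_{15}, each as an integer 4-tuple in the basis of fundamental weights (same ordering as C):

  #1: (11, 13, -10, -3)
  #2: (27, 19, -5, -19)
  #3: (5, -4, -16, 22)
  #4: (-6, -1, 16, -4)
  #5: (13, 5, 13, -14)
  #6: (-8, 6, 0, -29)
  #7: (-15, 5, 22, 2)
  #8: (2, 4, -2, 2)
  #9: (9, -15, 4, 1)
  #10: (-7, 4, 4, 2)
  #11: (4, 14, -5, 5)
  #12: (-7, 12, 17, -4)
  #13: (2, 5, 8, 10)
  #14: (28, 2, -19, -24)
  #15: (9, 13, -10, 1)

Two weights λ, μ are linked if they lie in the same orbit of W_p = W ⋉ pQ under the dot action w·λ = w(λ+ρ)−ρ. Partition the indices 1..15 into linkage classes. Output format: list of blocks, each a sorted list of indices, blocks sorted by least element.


A_4 Cartan matrix, 4 simple roots permuted; ρ=(1,1,1,1).

Each λ_j+ρ reduced to Ā_23; 4-tuples below use C's row order:

  λ_1+ρ ↦ (1, 5, 9, 2);  λ_2+ρ ↦ (2, 4, 1, 3);  λ_3+ρ ↦ (3, 0, 9, 5);  λ_4+ρ ↦ (3, 0, 9, 5);  λ_5+ρ ↦ (1, 5, 9, 2);  λ_6+ρ ↦ (1, 11, 4, 6);  λ_7+ρ ↦ (3, 0, 9, 5);  λ_8+ρ ↦ (2, 4, 1, 3);  λ_9+ρ ↦ (1, 5, 9, 2);  λ_10+ρ ↦ (2, 4, 1, 3);  λ_11+ρ ↦ (1, 11, 4, 6);  λ_12+ρ ↦ (1, 5, 9, 2);  λ_13+ρ ↦ (3, 0, 9, 5);  λ_14+ρ ↦ (3, 0, 9, 5);  λ_15+ρ ↦ (1, 5, 9, 2)

The 15 indices split into 4 linkage classes (same alcove rep ⇔ same W_23-dot-orbit):

[[1, 5, 9, 12, 15], [2, 8, 10], [3, 4, 7, 13, 14], [6, 11]]


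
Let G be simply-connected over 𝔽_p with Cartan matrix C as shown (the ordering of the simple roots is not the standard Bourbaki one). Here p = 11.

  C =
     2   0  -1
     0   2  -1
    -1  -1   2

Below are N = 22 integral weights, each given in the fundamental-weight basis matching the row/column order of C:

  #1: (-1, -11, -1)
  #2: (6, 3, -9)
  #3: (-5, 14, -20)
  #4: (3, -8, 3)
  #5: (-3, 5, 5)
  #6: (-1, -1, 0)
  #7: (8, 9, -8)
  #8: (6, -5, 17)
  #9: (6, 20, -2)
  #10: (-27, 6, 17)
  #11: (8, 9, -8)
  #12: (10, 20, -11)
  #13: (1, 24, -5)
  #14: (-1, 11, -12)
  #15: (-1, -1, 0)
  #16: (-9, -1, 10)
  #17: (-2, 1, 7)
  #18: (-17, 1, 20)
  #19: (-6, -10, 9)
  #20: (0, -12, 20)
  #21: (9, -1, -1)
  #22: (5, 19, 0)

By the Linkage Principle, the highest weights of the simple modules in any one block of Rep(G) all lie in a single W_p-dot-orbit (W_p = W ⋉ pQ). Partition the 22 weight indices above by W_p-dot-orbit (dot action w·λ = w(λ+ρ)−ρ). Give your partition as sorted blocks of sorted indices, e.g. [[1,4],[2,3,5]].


Cartan matrix: type A_3 (|W|=24); un-permuting the 3 rows.

λ_j+ρ reflected into Ā_11 (⟨·,θ^∨⟩≤11); 3-tuples as given:

    1: (10, 0, 0)
    2: (1, 4, 3)
    3: (1, 4, 3)
    4: (1, 4, 3)
    5: (1, 5, 4)
    6: (0, 0, 1)
    7: (1, 2, 7)
    8: (1, 4, 3)
    9: (1, 5, 4)
    10: (1, 4, 3)
    11: (1, 2, 7)
    12: (10, 0, 0)
    13: (1, 2, 7)
    14: (10, 0, 0)
    15: (0, 0, 1)
    16: (8, 0, 3)
    17: (1, 2, 7)
    18: (1, 5, 4)
    19: (1, 5, 4)
    20: (10, 0, 0)
    21: (10, 0, 0)
    22: (1, 5, 4)

Linkage partition of the 22 weights (6 classes, p=11):

[[1, 12, 14, 20, 21], [2, 3, 4, 8, 10], [5, 9, 18, 19, 22], [6, 15], [7, 11, 13, 17], [16]]


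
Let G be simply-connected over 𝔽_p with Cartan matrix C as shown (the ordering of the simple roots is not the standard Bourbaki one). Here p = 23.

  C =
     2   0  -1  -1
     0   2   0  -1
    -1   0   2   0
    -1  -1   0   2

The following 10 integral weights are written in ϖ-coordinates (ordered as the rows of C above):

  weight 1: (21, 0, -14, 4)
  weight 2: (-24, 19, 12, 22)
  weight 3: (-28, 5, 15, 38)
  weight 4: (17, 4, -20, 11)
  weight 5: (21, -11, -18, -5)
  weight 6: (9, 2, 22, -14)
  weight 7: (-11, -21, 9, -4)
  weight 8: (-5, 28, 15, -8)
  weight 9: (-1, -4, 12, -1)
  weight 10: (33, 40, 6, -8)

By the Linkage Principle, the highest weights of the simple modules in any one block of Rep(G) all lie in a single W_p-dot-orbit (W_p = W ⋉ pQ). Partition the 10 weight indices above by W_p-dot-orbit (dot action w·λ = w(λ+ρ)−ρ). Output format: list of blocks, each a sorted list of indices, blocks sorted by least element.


Root system A_4: the 4×4 matrix C matches after relabeling.

W_23-reps of the 10 weights in Ā_23 (same 4-coord order as C):

  λ_1 → (9, 4, 8, 1)
  λ_2 → (3, 0, 10, 0)
  λ_3 → (1, 7, 6, 4)
  λ_4 → (1, 7, 6, 4)
  λ_5 → (9, 4, 8, 1)
  λ_6 → (3, 0, 10, 0)
  λ_7 → (3, 0, 10, 0)
  λ_8 → (1, 7, 6, 4)
  λ_9 → (3, 0, 10, 0)
  λ_10 → (1, 7, 6, 4)

Grouping the 10 weights by Ā_23-representative: 3 linkage classes.

[[1, 5], [2, 6, 7, 9], [3, 4, 8, 10]]


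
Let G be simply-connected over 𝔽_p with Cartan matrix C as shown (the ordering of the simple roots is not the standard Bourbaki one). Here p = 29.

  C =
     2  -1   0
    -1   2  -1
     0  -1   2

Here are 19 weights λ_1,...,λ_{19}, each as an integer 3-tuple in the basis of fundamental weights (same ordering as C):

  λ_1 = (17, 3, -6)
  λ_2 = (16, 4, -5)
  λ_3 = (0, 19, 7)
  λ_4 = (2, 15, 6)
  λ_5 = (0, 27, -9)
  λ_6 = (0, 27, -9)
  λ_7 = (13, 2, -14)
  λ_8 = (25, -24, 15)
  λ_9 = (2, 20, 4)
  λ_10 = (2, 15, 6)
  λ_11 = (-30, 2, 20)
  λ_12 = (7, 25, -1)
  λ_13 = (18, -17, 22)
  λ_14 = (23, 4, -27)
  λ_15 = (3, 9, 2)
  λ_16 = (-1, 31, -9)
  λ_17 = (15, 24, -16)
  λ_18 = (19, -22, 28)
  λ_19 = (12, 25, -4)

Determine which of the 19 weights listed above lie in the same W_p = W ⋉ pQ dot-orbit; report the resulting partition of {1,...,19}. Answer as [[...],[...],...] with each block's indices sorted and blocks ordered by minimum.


A_3 Cartan matrix, 3 simple roots permuted; ρ=(1,1,1).

Alcove-folded reps (p=29, 19 weights, presented ϖ-order):

    1: (17, 1, 4)
    2: (17, 1, 4)
    3: (1, 20, 8)
    4: (3, 16, 7)
    5: (1, 20, 8)
    6: (1, 20, 8)
    7: (4, 10, 3)
    8: (3, 16, 7)
    9: (3, 21, 5)
    10: (3, 16, 7)
    11: (3, 21, 5)
    12: (3, 21, 5)
    13: (3, 16, 7)
    14: (3, 21, 5)
    15: (4, 10, 3)
    16: (3, 21, 5)
    17: (4, 10, 3)
    18: (1, 20, 8)
    19: (3, 16, 7)

These 19 weights hit 5 W_29-dot-orbits; sizes (2, 4, 5, 3, 5):

[[1, 2], [3, 5, 6, 18], [4, 8, 10, 13, 19], [7, 15, 17], [9, 11, 12, 14, 16]]


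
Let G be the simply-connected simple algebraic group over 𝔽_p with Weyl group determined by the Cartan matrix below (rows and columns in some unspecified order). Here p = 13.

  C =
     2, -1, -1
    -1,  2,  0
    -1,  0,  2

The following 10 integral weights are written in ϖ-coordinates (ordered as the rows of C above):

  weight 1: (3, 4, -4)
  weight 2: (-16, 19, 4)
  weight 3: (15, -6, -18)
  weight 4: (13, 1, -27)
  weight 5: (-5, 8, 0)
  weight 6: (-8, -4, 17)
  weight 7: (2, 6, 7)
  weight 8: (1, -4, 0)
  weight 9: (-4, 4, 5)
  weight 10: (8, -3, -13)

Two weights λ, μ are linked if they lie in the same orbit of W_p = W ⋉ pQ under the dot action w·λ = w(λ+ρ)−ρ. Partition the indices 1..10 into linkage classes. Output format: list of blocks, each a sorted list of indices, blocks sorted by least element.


Dynkin diagram of C (from the 4 off-diagonal −1 entries): A_3.

Each λ_j+ρ reduced to Ā_13; 3-tuples below use C's row order:

  1: (1, 5, 3)
  2: (3, 2, 3)
  3: (2, 3, 7)
  4: (1, 2, 0)
  5: (1, 5, 3)
  6: (3, 2, 3)
  7: (3, 2, 3)
  8: (1, 2, 0)
  9: (3, 2, 3)
  10: (2, 3, 7)

These 10 weights hit 4 W_13-dot-orbits; sizes (2, 4, 2, 2):

[[1, 5], [2, 6, 7, 9], [3, 10], [4, 8]]


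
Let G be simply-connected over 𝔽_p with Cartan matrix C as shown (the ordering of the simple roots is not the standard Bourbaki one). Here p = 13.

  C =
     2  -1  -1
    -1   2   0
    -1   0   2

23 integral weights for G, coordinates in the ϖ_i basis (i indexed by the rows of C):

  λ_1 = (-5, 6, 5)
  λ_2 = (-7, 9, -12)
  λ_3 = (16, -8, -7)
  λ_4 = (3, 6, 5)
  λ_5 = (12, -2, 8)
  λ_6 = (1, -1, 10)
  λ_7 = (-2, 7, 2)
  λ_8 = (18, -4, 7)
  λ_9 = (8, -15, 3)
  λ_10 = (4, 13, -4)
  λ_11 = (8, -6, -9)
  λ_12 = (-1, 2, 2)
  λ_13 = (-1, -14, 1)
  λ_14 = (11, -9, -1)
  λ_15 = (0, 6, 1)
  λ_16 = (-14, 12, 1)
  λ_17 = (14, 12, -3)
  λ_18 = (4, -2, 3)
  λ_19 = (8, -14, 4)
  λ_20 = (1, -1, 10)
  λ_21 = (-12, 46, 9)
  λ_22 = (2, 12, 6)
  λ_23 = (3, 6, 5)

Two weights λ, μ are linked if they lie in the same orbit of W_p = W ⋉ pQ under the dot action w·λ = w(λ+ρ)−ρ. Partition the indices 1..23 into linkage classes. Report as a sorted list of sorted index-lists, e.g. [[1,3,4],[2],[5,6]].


Root system A_3: the 3×3 matrix C matches after relabeling.

λ_j+ρ reflected into Ā_13 (⟨·,θ^∨⟩≤13); 3-tuples as given:

  λ_1 → (4, 3, 2)
  λ_2 → (4, 3, 2)
  λ_3 → (4, 3, 2)
  λ_4 → (4, 3, 2)
  λ_5 → (4, 8, 0)
  λ_6 → (2, 0, 11)
  λ_7 → (1, 7, 2)
  λ_8 → (1, 7, 2)
  λ_9 → (4, 8, 0)
  λ_10 → (1, 7, 2)
  λ_11 → (4, 1, 4)
  λ_12 → (0, 3, 3)
  λ_13 → (2, 0, 11)
  λ_14 → (4, 8, 0)
  λ_15 → (1, 7, 2)
  λ_16 → (2, 0, 11)
  λ_17 → (2, 0, 11)
  λ_18 → (4, 1, 4)
  λ_19 → (4, 8, 0)
  λ_20 → (2, 0, 11)
  λ_21 → (1, 7, 2)
  λ_22 → (0, 3, 3)
  λ_23 → (4, 3, 2)

6 distinct reps among the 23 weights ⇒ 6 W_13-linkage classes:

[[1, 2, 3, 4, 23], [5, 9, 14, 19], [6, 13, 16, 17, 20], [7, 8, 10, 15, 21], [11, 18], [12, 22]]


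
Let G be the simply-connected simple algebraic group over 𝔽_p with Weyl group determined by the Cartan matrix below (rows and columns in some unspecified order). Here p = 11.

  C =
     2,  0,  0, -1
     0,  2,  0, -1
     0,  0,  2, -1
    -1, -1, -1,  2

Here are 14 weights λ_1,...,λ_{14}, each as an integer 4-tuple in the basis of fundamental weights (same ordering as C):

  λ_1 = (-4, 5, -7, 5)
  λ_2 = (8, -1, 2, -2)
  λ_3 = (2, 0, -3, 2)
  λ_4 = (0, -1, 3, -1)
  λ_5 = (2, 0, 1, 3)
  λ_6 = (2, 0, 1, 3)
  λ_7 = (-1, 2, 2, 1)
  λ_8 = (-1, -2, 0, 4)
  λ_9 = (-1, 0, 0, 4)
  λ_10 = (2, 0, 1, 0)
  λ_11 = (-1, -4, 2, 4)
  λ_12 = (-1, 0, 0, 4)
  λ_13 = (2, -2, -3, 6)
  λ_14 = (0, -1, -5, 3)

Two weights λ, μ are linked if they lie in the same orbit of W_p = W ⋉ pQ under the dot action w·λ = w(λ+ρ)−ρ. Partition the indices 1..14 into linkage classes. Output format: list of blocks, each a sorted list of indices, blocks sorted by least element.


Type D_4, rank 4, |W|=192; reorder rows/cols to standard.

W_11-reps of the 14 weights in Ā_11 (same 4-coord order as C):

  1: (0, 3, 3, 2);  2: (8, 1, 2, 0);  3: (3, 1, 2, 1);  4: (1, 0, 4, 0);  5: (3, 1, 2, 1);  6: (3, 1, 2, 1);  7: (0, 3, 3, 2);  8: (0, 1, 1, 4);  9: (0, 1, 1, 4);  10: (3, 1, 2, 1);  11: (0, 3, 3, 2);  12: (0, 1, 1, 4);  13: (3, 1, 2, 1);  14: (1, 0, 4, 0)

Grouping the 14 weights by Ā_11-representative: 5 linkage classes.

[[1, 7, 11], [2], [3, 5, 6, 10, 13], [4, 14], [8, 9, 12]]


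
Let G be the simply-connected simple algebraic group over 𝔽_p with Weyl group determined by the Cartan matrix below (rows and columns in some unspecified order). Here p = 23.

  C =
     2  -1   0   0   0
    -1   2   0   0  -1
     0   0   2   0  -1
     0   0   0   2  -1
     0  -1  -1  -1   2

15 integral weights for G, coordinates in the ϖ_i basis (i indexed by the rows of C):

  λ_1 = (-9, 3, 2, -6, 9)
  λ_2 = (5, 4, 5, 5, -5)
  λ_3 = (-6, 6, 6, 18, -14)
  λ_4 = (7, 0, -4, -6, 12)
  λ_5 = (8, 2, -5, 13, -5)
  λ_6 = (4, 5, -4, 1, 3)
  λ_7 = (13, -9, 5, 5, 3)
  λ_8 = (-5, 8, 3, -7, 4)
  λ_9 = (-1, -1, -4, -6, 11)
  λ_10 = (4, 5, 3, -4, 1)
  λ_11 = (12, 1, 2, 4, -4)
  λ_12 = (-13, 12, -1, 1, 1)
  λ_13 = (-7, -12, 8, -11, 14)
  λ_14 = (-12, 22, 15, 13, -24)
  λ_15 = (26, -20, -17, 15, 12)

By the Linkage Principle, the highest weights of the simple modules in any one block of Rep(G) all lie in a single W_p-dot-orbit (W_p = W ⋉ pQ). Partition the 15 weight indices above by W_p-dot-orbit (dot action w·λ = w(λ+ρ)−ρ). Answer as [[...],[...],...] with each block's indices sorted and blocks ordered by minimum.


D_5 Cartan matrix, 5 simple roots permuted; ρ=(1,1,1,1,1).

Alcove-folded reps (p=23, 15 weights, presented ϖ-order):

  1: (4, 4, 3, 5, 1);  2: (6, 1, 2, 2, 4);  3: (6, 1, 2, 2, 4);  4: (4, 4, 3, 5, 1);  5: (4, 4, 3, 5, 1);  6: (5, 5, 3, 2, 1);  7: (6, 1, 2, 2, 4);  8: (4, 4, 3, 5, 1);  9: (0, 0, 3, 5, 4);  10: (5, 5, 3, 2, 1);  11: (12, 1, 0, 2, 2);  12: (12, 1, 0, 2, 2);  13: (5, 5, 3, 2, 1);  14: (0, 0, 3, 5, 4);  15: (6, 1, 2, 2, 4)

The 15 indices split into 5 linkage classes (same alcove rep ⇔ same W_23-dot-orbit):

[[1, 4, 5, 8], [2, 3, 7, 15], [6, 10, 13], [9, 14], [11, 12]]


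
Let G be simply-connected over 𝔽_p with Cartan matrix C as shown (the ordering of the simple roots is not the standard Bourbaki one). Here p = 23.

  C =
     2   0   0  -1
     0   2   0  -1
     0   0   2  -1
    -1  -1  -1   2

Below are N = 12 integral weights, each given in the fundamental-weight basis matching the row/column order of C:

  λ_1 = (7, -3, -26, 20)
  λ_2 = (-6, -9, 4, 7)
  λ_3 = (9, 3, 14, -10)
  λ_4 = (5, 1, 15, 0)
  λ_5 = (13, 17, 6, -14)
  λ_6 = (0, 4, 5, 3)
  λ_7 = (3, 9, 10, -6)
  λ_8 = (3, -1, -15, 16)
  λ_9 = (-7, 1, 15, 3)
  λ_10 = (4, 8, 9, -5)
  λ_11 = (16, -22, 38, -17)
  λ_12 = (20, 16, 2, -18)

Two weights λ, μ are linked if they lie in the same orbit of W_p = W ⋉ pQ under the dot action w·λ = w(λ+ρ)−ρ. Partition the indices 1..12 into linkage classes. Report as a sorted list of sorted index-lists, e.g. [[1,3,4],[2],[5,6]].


Type D_4, rank 4, |W|=192; reorder rows/cols to standard.

Folding the 12 weights λ_j+ρ into Ā_23 (reps in the given 4-coord order):

  1: (2, 0, 15, 2) · 2: (0, 3, 0, 5) · 3: (1, 5, 6, 4) · 4: (4, 0, 14, 2) · 5: (1, 5, 6, 4) · 6: (1, 5, 6, 4) · 7: (1, 5, 6, 4) · 8: (4, 0, 14, 2) · 9: (4, 0, 14, 2) · 10: (1, 5, 6, 4) · 11: (4, 0, 14, 2) · 12: (4, 0, 14, 2)

These 12 weights hit 4 W_23-dot-orbits; sizes (1, 1, 5, 5):

[[1], [2], [3, 5, 6, 7, 10], [4, 8, 9, 11, 12]]


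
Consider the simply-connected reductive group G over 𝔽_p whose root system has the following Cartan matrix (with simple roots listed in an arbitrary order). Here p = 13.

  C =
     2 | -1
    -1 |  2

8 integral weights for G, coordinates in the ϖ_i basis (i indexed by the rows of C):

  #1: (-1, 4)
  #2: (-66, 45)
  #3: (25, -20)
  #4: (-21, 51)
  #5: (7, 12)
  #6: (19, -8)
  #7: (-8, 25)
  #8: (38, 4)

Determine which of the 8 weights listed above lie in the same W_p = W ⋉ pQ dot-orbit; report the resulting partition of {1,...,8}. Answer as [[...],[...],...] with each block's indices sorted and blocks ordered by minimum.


Root system A_2: the 2×2 matrix C matches after relabeling.

Alcove-folded reps (p=13, 8 weights, presented ϖ-order):

  λ_1+ρ ↦ (0, 5) · λ_2+ρ ↦ (6, 0) · λ_3+ρ ↦ (6, 0) · λ_4+ρ ↦ (6, 0) · λ_5+ρ ↦ (0, 5) · λ_6+ρ ↦ (6, 0) · λ_7+ρ ↦ (6, 0) · λ_8+ρ ↦ (0, 5)

These 8 weights hit 2 W_13-dot-orbits; sizes (3, 5):

[[1, 5, 8], [2, 3, 4, 6, 7]]


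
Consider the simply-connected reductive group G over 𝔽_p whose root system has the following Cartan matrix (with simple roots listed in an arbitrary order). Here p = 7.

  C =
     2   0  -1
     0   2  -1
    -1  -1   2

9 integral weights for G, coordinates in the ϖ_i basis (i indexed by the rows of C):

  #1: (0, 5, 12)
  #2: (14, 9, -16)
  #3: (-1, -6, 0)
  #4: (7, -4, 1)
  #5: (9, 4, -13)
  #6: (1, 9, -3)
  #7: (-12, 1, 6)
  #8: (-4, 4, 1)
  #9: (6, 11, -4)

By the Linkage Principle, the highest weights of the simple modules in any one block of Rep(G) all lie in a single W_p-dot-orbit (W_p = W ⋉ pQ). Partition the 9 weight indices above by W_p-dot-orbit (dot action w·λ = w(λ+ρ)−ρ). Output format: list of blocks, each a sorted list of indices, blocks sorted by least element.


Root system A_3: the 3×3 matrix C matches after relabeling.

Each λ_j+ρ reduced to Ā_7; 3-tuples below use C's row order:

    [1] (0, 5, 1)
    [2] (4, 1, 0)
    [3] (4, 1, 0)
    [4] (4, 1, 0)
    [5] (3, 2, 0)
    [6] (2, 4, 1)
    [7] (3, 2, 0)
    [8] (2, 4, 1)
    [9] (3, 2, 0)

Grouping the 9 weights by Ā_7-representative: 4 linkage classes.

[[1], [2, 3, 4], [5, 7, 9], [6, 8]]


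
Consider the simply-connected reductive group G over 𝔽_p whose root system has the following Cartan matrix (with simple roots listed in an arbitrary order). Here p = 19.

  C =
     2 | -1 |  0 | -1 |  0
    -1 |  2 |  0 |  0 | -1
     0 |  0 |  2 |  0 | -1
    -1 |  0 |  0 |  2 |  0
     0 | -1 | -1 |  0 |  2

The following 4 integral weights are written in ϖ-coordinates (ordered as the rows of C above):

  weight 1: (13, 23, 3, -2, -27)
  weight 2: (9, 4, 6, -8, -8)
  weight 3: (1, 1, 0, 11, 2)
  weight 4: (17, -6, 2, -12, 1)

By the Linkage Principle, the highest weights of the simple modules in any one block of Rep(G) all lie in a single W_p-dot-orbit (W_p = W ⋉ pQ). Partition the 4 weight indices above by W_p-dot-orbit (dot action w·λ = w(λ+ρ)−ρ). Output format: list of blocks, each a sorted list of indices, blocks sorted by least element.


C ↔ A_5 under row/col permutation; |W(A_5)| = 720.

λ_j+ρ reflected into Ā_19 (⟨·,θ^∨⟩≤19); 5-tuples as given:

    [1] (2, 2, 0, 11, 3)
    [2] (1, 2, 0, 7, 5)
    [3] (2, 2, 0, 11, 3)
    [4] (2, 2, 0, 11, 3)

Partition of {1..4} into 2 W_19-dot-orbits:

[[1, 3, 4], [2]]


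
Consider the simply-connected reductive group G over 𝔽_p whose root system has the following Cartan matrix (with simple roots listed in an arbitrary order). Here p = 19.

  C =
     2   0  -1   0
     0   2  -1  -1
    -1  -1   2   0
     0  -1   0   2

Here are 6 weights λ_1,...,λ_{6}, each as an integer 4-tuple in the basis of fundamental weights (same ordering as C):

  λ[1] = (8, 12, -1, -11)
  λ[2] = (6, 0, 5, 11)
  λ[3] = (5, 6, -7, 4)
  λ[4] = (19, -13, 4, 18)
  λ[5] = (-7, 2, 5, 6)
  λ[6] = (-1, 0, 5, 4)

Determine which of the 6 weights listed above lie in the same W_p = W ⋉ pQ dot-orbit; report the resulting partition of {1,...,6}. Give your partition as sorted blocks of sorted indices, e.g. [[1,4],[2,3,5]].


Type A_4, rank 4, |W|=120; reorder rows/cols to standard.

Folding the 6 weights λ_j+ρ into Ā_19 (reps in the given 4-coord order):

  [1] (6, 3, 0, 7);  [2] (0, 1, 6, 5);  [3] (0, 1, 6, 5);  [4] (0, 1, 6, 5);  [5] (6, 3, 0, 7);  [6] (0, 1, 6, 5)

Partition of {1..6} into 2 W_19-dot-orbits:

[[1, 5], [2, 3, 4, 6]]


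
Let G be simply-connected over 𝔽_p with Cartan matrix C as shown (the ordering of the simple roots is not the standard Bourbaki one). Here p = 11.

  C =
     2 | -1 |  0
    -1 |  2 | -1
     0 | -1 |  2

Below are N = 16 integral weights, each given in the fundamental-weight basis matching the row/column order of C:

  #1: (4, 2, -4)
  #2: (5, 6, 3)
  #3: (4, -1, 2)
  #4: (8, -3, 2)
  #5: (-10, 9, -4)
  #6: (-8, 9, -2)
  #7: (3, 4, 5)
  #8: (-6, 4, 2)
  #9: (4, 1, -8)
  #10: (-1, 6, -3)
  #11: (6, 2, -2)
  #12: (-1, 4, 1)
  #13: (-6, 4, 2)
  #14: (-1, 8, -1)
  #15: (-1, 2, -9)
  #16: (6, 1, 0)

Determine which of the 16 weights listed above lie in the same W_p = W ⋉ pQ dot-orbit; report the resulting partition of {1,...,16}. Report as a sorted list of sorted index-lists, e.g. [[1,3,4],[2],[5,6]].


Root system A_3: the 3×3 matrix C matches after relabeling.

Folding the 16 weights λ_j+ρ into Ā_11 (reps in the given 3-coord order):

  λ_1+ρ ↦ (5, 0, 3) · λ_2+ρ ↦ (0, 5, 2) · λ_3+ρ ↦ (5, 0, 3) · λ_4+ρ ↦ (7, 2, 1) · λ_5+ρ ↦ (7, 2, 1) · λ_6+ρ ↦ (7, 2, 1) · λ_7+ρ ↦ (0, 5, 2) · λ_8+ρ ↦ (5, 0, 3) · λ_9+ρ ↦ (0, 5, 2) · λ_10+ρ ↦ (0, 5, 2) · λ_11+ρ ↦ (7, 2, 1) · λ_12+ρ ↦ (0, 5, 2) · λ_13+ρ ↦ (5, 0, 3) · λ_14+ρ ↦ (0, 9, 0) · λ_15+ρ ↦ (5, 0, 3) · λ_16+ρ ↦ (7, 2, 1)

Grouping the 16 weights by Ā_11-representative: 4 linkage classes.

[[1, 3, 8, 13, 15], [2, 7, 9, 10, 12], [4, 5, 6, 11, 16], [14]]


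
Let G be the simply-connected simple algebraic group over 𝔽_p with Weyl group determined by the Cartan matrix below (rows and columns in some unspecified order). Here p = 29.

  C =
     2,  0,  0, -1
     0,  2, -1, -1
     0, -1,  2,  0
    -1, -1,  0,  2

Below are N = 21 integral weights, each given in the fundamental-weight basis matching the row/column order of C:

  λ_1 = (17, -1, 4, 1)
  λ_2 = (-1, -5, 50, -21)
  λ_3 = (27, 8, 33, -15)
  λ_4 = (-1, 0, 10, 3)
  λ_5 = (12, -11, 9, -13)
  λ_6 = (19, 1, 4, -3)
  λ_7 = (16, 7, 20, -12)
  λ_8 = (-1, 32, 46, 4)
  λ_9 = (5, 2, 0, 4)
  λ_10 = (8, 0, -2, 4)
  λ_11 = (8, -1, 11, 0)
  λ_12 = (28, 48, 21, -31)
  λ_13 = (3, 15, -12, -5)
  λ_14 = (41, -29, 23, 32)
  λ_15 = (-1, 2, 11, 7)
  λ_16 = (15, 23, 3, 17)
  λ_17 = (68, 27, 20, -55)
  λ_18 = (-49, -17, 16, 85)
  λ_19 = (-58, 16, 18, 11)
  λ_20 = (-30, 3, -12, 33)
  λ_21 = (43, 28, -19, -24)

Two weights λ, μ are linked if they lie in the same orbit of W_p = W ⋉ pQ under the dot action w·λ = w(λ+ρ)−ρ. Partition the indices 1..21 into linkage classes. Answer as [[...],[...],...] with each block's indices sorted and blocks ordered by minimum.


Cartan matrix: type A_4 (|W|=120); un-permuting the 4 rows.

Each λ_j+ρ reduced to Ā_29; 4-tuples below use C's row order:

  λ_1+ρ ↦ (18, 0, 5, 2)
  λ_2+ρ ↦ (18, 0, 5, 2)
  λ_3+ρ ↦ (9, 0, 1, 5)
  λ_4+ρ ↦ (0, 1, 11, 4)
  λ_5+ρ ↦ (9, 0, 12, 1)
  λ_6+ρ ↦ (18, 0, 5, 2)
  λ_7+ρ ↦ (0, 3, 12, 8)
  λ_8+ρ ↦ (18, 0, 5, 2)
  λ_9+ρ ↦ (6, 3, 1, 5)
  λ_10+ρ ↦ (9, 0, 1, 5)
  λ_11+ρ ↦ (9, 0, 12, 1)
  λ_12+ρ ↦ (9, 0, 12, 1)
  λ_13+ρ ↦ (0, 1, 11, 4)
  λ_14+ρ ↦ (0, 1, 11, 4)
  λ_15+ρ ↦ (0, 3, 12, 8)
  λ_16+ρ ↦ (0, 1, 11, 4)
  λ_17+ρ ↦ (6, 3, 1, 5)
  λ_18+ρ ↦ (9, 0, 12, 1)
  λ_19+ρ ↦ (9, 0, 12, 1)
  λ_20+ρ ↦ (18, 0, 5, 2)
  λ_21+ρ ↦ (0, 3, 12, 8)

Linkage partition of the 21 weights (6 classes, p=29):

[[1, 2, 6, 8, 20], [3, 10], [4, 13, 14, 16], [5, 11, 12, 18, 19], [7, 15, 21], [9, 17]]


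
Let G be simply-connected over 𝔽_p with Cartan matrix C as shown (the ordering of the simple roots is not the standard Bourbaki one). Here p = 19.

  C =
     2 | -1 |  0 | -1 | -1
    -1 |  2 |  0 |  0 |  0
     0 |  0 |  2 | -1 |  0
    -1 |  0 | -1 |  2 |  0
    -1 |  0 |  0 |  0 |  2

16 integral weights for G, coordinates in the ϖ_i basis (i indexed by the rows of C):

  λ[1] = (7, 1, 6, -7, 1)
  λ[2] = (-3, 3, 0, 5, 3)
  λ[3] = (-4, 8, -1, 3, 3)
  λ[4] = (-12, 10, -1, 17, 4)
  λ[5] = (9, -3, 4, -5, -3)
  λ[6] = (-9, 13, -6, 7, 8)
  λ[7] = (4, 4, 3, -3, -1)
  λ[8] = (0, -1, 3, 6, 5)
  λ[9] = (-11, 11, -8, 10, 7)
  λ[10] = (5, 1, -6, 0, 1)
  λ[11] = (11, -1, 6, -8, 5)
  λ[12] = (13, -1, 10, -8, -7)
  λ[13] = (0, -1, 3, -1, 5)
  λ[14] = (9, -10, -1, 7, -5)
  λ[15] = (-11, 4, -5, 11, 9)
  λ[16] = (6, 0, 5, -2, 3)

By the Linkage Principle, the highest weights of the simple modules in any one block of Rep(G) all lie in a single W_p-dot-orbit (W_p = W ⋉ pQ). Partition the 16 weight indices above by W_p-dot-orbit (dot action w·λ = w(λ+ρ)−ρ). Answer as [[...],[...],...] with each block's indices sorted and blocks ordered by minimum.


Root system D_5: the 5×5 matrix C matches after relabeling.

W_19-reps of the 16 weights in Ā_19 (same 5-coord order as C):

  λ_1 → (2, 2, 1, 4, 2) · λ_2 → (2, 2, 1, 4, 2) · λ_3 → (3, 6, 0, 1, 1) · λ_4 → (1, 0, 4, 0, 6) · λ_5 → (2, 2, 1, 4, 2) · λ_6 → (3, 6, 0, 1, 1) · λ_7 → (3, 5, 2, 2, 0) · λ_8 → (1, 0, 4, 0, 6) · λ_9 → (2, 2, 1, 4, 2) · λ_10 → (2, 2, 1, 4, 2) · λ_11 → (1, 0, 4, 0, 6) · λ_12 → (1, 0, 4, 0, 6) · λ_13 → (1, 0, 4, 0, 6) · λ_14 → (3, 6, 0, 1, 1) · λ_15 → (3, 5, 2, 2, 0) · λ_16 → (2, 1, 1, 4, 4)

The 16 indices split into 5 linkage classes (same alcove rep ⇔ same W_19-dot-orbit):

[[1, 2, 5, 9, 10], [3, 6, 14], [4, 8, 11, 12, 13], [7, 15], [16]]


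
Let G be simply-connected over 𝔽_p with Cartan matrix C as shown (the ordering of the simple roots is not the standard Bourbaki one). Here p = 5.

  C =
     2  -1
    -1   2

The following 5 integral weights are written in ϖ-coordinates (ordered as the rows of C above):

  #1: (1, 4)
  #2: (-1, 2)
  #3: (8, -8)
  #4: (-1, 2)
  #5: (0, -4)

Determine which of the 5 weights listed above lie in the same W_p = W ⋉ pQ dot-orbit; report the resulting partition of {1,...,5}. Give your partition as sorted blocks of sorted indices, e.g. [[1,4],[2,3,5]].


A_2 Cartan matrix, 2 simple roots permuted; ρ=(1,1).

Alcove-folded reps (p=5, 5 weights, presented ϖ-order):

  1: (0, 3) · 2: (0, 3) · 3: (2, 1) · 4: (0, 3) · 5: (2, 1)

Grouping the 5 weights by Ā_5-representative: 2 linkage classes.

[[1, 2, 4], [3, 5]]
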